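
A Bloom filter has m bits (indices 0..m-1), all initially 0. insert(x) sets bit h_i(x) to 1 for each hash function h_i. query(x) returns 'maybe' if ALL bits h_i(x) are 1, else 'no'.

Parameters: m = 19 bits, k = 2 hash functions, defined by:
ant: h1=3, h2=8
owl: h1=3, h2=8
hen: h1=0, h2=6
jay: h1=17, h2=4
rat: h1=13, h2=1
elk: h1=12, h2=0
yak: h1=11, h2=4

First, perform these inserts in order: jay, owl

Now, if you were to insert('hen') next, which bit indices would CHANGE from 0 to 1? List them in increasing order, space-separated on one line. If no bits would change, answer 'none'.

Answer: 0 6

Derivation:
Start: bits=0000000000000000000
After insert 'jay': sets bits 4 17 -> bits=0000100000000000010
After insert 'owl': sets bits 3 8 -> bits=0001100010000000010
insert 'hen' would touch bits 0 6; currently bit0=0, bit6=0
Bits that are 0 among those (would change 0->1): 0 6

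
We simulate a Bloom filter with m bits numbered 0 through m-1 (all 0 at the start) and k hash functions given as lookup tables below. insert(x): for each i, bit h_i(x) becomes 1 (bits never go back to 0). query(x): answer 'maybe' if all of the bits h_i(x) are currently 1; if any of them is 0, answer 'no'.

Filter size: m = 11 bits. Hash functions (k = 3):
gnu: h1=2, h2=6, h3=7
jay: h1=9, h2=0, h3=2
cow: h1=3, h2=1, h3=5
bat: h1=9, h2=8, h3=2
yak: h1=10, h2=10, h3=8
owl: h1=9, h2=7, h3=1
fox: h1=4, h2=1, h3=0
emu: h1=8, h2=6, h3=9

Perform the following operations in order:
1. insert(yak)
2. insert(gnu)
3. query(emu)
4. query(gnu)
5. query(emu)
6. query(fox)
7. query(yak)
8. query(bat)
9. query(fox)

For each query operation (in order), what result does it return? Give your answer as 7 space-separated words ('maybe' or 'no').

Start: bits=00000000000
Op 1: insert yak -> sets bits 8 10 -> bits=00000000101
Op 2: insert gnu -> sets bits 2 6 7 -> bits=00100011101
Op 3: query emu -> checks bit6=1, bit8=1, bit9=0 (has a 0) -> no
Op 4: query gnu -> checks bit2=1, bit6=1, bit7=1 (all 1) -> maybe
Op 5: query emu -> checks bit6=1, bit8=1, bit9=0 (has a 0) -> no
Op 6: query fox -> checks bit0=0, bit1=0, bit4=0 (has a 0) -> no
Op 7: query yak -> checks bit8=1, bit10=1 (all 1) -> maybe
Op 8: query bat -> checks bit2=1, bit8=1, bit9=0 (has a 0) -> no
Op 9: query fox -> checks bit0=0, bit1=0, bit4=0 (has a 0) -> no
Query results in order: no maybe no no maybe no no

Answer: no maybe no no maybe no no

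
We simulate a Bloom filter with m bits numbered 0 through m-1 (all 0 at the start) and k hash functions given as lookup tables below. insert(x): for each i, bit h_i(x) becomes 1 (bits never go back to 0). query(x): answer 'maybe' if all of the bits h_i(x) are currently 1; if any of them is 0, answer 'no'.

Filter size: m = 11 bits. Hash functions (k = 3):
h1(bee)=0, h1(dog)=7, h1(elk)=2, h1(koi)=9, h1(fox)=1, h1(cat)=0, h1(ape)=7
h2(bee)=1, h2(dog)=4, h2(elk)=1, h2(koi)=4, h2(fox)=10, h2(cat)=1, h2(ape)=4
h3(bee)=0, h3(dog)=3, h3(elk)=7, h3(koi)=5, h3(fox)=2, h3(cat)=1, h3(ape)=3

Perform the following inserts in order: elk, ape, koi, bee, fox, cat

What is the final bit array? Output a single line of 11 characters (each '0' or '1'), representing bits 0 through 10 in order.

Answer: 11111101011

Derivation:
Start: bits=00000000000
After insert 'elk': sets bits 1 2 7 -> bits=01100001000
After insert 'ape': sets bits 3 4 7 -> bits=01111001000
After insert 'koi': sets bits 4 5 9 -> bits=01111101010
After insert 'bee': sets bits 0 1 -> bits=11111101010
After insert 'fox': sets bits 1 2 10 -> bits=11111101011
After insert 'cat': sets bits 0 1 -> bits=11111101011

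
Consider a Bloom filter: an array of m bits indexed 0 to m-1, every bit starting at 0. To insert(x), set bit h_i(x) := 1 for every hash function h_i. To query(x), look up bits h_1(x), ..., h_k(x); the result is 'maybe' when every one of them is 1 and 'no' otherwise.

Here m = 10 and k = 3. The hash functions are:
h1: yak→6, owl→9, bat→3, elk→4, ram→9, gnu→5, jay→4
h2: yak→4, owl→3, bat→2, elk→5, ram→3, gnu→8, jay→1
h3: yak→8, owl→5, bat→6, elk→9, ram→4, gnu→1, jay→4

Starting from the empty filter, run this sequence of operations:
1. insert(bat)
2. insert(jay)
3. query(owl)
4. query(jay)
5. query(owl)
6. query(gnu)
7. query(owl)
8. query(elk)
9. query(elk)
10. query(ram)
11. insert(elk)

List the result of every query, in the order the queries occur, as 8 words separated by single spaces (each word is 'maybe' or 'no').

Start: bits=0000000000
Op 1: insert bat -> sets bits 2 3 6 -> bits=0011001000
Op 2: insert jay -> sets bits 1 4 -> bits=0111101000
Op 3: query owl -> checks bit3=1, bit5=0, bit9=0 (has a 0) -> no
Op 4: query jay -> checks bit1=1, bit4=1 (all 1) -> maybe
Op 5: query owl -> checks bit3=1, bit5=0, bit9=0 (has a 0) -> no
Op 6: query gnu -> checks bit1=1, bit5=0, bit8=0 (has a 0) -> no
Op 7: query owl -> checks bit3=1, bit5=0, bit9=0 (has a 0) -> no
Op 8: query elk -> checks bit4=1, bit5=0, bit9=0 (has a 0) -> no
Op 9: query elk -> checks bit4=1, bit5=0, bit9=0 (has a 0) -> no
Op 10: query ram -> checks bit3=1, bit4=1, bit9=0 (has a 0) -> no
Op 11: insert elk -> sets bits 4 5 9 -> bits=0111111001
Query results in order: no maybe no no no no no no

Answer: no maybe no no no no no no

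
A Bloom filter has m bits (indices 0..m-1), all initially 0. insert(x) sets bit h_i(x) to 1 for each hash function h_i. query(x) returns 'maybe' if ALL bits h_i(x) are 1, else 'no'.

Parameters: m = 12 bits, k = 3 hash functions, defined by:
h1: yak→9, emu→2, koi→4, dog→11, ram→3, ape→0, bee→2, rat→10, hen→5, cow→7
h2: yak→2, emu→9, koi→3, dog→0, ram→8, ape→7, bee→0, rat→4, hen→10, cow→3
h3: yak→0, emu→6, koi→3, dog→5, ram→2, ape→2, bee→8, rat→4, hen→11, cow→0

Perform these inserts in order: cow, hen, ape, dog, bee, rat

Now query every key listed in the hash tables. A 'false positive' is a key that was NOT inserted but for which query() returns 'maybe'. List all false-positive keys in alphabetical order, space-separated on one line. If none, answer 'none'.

Answer: koi ram

Derivation:
Start: bits=000000000000
After insert 'cow': sets bits 0 3 7 -> bits=100100010000
After insert 'hen': sets bits 5 10 11 -> bits=100101010011
After insert 'ape': sets bits 0 2 7 -> bits=101101010011
After insert 'dog': sets bits 0 5 11 -> bits=101101010011
After insert 'bee': sets bits 0 2 8 -> bits=101101011011
After insert 'rat': sets bits 4 10 -> bits=101111011011
Not inserted: emu koi ram yak — query each against bits=101111011011:
query emu: checks bit2=1, bit6=0, bit9=0 (has a 0) -> no => not a false positive
query koi: checks bit3=1, bit4=1 (all 1) -> maybe => FALSE POSITIVE
query ram: checks bit2=1, bit3=1, bit8=1 (all 1) -> maybe => FALSE POSITIVE
query yak: checks bit0=1, bit2=1, bit9=0 (has a 0) -> no => not a false positive
False positives (alphabetical): koi ram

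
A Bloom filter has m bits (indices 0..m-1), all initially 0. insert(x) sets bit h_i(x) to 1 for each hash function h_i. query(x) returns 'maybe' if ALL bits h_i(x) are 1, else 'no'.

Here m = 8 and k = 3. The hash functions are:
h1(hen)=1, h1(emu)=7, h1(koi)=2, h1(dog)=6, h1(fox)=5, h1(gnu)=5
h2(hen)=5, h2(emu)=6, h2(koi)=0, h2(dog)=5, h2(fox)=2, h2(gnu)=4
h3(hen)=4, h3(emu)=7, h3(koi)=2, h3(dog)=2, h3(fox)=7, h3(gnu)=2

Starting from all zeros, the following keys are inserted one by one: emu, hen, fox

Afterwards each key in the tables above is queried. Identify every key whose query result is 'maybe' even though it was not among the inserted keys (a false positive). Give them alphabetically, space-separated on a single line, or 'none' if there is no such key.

Start: bits=00000000
After insert 'emu': sets bits 6 7 -> bits=00000011
After insert 'hen': sets bits 1 4 5 -> bits=01001111
After insert 'fox': sets bits 2 5 7 -> bits=01101111
Not inserted: dog gnu koi — query each against bits=01101111:
query dog: checks bit2=1, bit5=1, bit6=1 (all 1) -> maybe => FALSE POSITIVE
query gnu: checks bit2=1, bit4=1, bit5=1 (all 1) -> maybe => FALSE POSITIVE
query koi: checks bit0=0, bit2=1 (has a 0) -> no => not a false positive
False positives (alphabetical): dog gnu

Answer: dog gnu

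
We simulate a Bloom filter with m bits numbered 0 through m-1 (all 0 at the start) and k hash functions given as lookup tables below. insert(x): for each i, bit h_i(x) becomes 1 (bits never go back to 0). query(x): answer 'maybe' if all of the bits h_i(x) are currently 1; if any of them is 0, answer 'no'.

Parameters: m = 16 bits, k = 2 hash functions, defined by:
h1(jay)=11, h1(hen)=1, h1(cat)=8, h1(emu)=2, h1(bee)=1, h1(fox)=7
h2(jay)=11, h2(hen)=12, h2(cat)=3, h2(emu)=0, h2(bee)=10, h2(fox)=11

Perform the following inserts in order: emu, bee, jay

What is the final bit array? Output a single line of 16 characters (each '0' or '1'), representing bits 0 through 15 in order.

Answer: 1110000000110000

Derivation:
Start: bits=0000000000000000
After insert 'emu': sets bits 0 2 -> bits=1010000000000000
After insert 'bee': sets bits 1 10 -> bits=1110000000100000
After insert 'jay': sets bits 11 -> bits=1110000000110000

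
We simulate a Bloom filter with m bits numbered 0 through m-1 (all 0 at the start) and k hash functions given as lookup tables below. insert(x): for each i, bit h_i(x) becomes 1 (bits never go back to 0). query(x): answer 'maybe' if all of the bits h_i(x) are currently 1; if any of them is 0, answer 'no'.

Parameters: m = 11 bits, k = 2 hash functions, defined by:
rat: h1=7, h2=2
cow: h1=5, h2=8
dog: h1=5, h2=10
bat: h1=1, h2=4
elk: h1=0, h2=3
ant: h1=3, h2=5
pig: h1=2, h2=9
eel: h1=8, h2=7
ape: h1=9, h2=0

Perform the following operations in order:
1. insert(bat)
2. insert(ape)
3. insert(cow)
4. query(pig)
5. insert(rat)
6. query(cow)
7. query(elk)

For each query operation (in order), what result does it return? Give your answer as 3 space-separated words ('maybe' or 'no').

Start: bits=00000000000
Op 1: insert bat -> sets bits 1 4 -> bits=01001000000
Op 2: insert ape -> sets bits 0 9 -> bits=11001000010
Op 3: insert cow -> sets bits 5 8 -> bits=11001100110
Op 4: query pig -> checks bit2=0, bit9=1 (has a 0) -> no
Op 5: insert rat -> sets bits 2 7 -> bits=11101101110
Op 6: query cow -> checks bit5=1, bit8=1 (all 1) -> maybe
Op 7: query elk -> checks bit0=1, bit3=0 (has a 0) -> no
Query results in order: no maybe no

Answer: no maybe no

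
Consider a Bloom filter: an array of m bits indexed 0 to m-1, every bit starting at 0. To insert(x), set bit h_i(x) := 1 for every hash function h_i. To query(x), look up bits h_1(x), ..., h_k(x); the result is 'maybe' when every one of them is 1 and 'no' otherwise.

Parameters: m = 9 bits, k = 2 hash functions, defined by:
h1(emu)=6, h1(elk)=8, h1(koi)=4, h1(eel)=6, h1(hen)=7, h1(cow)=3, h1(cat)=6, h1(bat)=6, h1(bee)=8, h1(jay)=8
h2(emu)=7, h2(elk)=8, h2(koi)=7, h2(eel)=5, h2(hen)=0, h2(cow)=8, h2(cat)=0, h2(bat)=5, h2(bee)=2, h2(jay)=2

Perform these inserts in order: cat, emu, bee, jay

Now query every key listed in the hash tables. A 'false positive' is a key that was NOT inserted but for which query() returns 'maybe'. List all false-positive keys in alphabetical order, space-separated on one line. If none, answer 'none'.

Answer: elk hen

Derivation:
Start: bits=000000000
After insert 'cat': sets bits 0 6 -> bits=100000100
After insert 'emu': sets bits 6 7 -> bits=100000110
After insert 'bee': sets bits 2 8 -> bits=101000111
After insert 'jay': sets bits 2 8 -> bits=101000111
Not inserted: bat cow eel elk hen koi — query each against bits=101000111:
query bat: checks bit5=0, bit6=1 (has a 0) -> no => not a false positive
query cow: checks bit3=0, bit8=1 (has a 0) -> no => not a false positive
query eel: checks bit5=0, bit6=1 (has a 0) -> no => not a false positive
query elk: checks bit8=1 (all 1) -> maybe => FALSE POSITIVE
query hen: checks bit0=1, bit7=1 (all 1) -> maybe => FALSE POSITIVE
query koi: checks bit4=0, bit7=1 (has a 0) -> no => not a false positive
False positives (alphabetical): elk hen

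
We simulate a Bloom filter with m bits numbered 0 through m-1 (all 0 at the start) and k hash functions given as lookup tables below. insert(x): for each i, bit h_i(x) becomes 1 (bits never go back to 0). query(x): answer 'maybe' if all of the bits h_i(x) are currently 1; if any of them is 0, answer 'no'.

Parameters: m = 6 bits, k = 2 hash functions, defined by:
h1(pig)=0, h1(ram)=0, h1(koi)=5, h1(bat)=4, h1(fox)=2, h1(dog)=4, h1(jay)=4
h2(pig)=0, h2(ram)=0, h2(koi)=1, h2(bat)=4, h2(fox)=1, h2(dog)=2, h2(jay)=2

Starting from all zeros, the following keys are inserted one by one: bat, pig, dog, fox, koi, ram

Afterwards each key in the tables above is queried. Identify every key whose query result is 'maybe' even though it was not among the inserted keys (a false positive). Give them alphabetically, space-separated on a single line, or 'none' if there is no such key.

Start: bits=000000
After insert 'bat': sets bits 4 -> bits=000010
After insert 'pig': sets bits 0 -> bits=100010
After insert 'dog': sets bits 2 4 -> bits=101010
After insert 'fox': sets bits 1 2 -> bits=111010
After insert 'koi': sets bits 1 5 -> bits=111011
After insert 'ram': sets bits 0 -> bits=111011
Not inserted: jay — query each against bits=111011:
query jay: checks bit2=1, bit4=1 (all 1) -> maybe => FALSE POSITIVE
False positives (alphabetical): jay

Answer: jay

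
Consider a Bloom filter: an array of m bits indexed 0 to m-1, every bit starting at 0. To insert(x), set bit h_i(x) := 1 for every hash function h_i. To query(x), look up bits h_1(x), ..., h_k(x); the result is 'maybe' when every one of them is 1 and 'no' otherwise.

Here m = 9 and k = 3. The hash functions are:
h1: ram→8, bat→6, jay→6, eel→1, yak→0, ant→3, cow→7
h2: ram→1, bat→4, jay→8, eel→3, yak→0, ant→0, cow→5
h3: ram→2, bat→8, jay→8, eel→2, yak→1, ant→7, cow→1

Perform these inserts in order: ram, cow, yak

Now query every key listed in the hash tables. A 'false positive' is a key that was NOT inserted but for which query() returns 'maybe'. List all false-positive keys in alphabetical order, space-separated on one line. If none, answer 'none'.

Answer: none

Derivation:
Start: bits=000000000
After insert 'ram': sets bits 1 2 8 -> bits=011000001
After insert 'cow': sets bits 1 5 7 -> bits=011001011
After insert 'yak': sets bits 0 1 -> bits=111001011
Not inserted: ant bat eel jay — query each against bits=111001011:
query ant: checks bit0=1, bit3=0, bit7=1 (has a 0) -> no => not a false positive
query bat: checks bit4=0, bit6=0, bit8=1 (has a 0) -> no => not a false positive
query eel: checks bit1=1, bit2=1, bit3=0 (has a 0) -> no => not a false positive
query jay: checks bit6=0, bit8=1 (has a 0) -> no => not a false positive
False positives (alphabetical): none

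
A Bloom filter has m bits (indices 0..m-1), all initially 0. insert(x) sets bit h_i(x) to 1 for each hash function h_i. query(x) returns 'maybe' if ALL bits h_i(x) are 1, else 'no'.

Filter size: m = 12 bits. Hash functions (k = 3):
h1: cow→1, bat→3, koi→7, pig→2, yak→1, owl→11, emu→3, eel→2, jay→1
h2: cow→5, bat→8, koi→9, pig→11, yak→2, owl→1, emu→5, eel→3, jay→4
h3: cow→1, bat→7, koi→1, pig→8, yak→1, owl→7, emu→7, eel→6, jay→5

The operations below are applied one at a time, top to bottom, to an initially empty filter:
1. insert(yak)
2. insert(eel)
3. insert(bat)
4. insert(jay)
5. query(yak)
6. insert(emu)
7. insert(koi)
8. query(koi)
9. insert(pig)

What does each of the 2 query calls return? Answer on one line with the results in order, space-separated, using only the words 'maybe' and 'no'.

Answer: maybe maybe

Derivation:
Start: bits=000000000000
Op 1: insert yak -> sets bits 1 2 -> bits=011000000000
Op 2: insert eel -> sets bits 2 3 6 -> bits=011100100000
Op 3: insert bat -> sets bits 3 7 8 -> bits=011100111000
Op 4: insert jay -> sets bits 1 4 5 -> bits=011111111000
Op 5: query yak -> checks bit1=1, bit2=1 (all 1) -> maybe
Op 6: insert emu -> sets bits 3 5 7 -> bits=011111111000
Op 7: insert koi -> sets bits 1 7 9 -> bits=011111111100
Op 8: query koi -> checks bit1=1, bit7=1, bit9=1 (all 1) -> maybe
Op 9: insert pig -> sets bits 2 8 11 -> bits=011111111101
Query results in order: maybe maybe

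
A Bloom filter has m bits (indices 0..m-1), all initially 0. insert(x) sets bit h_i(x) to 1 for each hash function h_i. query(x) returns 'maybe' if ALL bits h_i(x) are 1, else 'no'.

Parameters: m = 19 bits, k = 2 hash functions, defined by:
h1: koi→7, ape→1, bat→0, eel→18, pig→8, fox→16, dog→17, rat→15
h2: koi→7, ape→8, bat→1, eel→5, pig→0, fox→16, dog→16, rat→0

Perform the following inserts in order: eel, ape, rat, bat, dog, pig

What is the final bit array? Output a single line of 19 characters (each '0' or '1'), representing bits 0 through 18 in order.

Answer: 1100010010000001111

Derivation:
Start: bits=0000000000000000000
After insert 'eel': sets bits 5 18 -> bits=0000010000000000001
After insert 'ape': sets bits 1 8 -> bits=0100010010000000001
After insert 'rat': sets bits 0 15 -> bits=1100010010000001001
After insert 'bat': sets bits 0 1 -> bits=1100010010000001001
After insert 'dog': sets bits 16 17 -> bits=1100010010000001111
After insert 'pig': sets bits 0 8 -> bits=1100010010000001111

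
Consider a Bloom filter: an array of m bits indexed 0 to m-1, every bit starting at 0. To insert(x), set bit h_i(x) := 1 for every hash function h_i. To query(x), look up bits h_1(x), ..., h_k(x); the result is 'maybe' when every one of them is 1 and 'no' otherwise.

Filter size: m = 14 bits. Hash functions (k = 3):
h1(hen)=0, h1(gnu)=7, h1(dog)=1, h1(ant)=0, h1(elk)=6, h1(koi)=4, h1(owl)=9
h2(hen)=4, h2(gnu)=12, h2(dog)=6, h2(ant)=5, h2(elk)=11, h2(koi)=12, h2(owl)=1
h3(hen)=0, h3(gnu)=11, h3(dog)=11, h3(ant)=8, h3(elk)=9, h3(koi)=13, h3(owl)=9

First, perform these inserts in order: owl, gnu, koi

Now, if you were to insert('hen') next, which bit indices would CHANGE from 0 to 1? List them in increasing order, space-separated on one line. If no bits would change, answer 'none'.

Answer: 0

Derivation:
Start: bits=00000000000000
After insert 'owl': sets bits 1 9 -> bits=01000000010000
After insert 'gnu': sets bits 7 11 12 -> bits=01000001010110
After insert 'koi': sets bits 4 12 13 -> bits=01001001010111
insert 'hen' would touch bits 0 4; currently bit0=0, bit4=1
Bits that are 0 among those (would change 0->1): 0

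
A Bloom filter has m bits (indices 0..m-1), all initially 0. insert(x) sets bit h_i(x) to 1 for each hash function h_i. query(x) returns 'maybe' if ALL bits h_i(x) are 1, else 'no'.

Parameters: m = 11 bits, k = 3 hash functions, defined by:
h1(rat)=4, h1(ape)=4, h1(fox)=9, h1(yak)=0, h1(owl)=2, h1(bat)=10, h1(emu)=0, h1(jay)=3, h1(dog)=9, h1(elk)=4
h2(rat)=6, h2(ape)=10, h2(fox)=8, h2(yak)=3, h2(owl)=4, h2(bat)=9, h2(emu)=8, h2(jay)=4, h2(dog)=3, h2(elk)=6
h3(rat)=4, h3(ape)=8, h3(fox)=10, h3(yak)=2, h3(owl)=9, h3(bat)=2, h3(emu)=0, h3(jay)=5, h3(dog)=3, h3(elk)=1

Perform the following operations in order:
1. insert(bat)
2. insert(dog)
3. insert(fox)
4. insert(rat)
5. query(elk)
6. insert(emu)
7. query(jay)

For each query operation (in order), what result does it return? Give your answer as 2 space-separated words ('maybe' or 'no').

Start: bits=00000000000
Op 1: insert bat -> sets bits 2 9 10 -> bits=00100000011
Op 2: insert dog -> sets bits 3 9 -> bits=00110000011
Op 3: insert fox -> sets bits 8 9 10 -> bits=00110000111
Op 4: insert rat -> sets bits 4 6 -> bits=00111010111
Op 5: query elk -> checks bit1=0, bit4=1, bit6=1 (has a 0) -> no
Op 6: insert emu -> sets bits 0 8 -> bits=10111010111
Op 7: query jay -> checks bit3=1, bit4=1, bit5=0 (has a 0) -> no
Query results in order: no no

Answer: no no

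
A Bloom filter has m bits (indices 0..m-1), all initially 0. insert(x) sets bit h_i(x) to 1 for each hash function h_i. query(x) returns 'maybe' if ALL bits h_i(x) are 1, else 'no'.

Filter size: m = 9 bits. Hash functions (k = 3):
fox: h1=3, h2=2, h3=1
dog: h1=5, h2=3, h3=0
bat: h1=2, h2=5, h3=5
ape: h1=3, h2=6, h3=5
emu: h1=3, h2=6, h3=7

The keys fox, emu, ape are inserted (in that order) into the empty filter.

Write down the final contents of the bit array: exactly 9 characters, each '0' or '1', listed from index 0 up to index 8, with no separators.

Answer: 011101110

Derivation:
Start: bits=000000000
After insert 'fox': sets bits 1 2 3 -> bits=011100000
After insert 'emu': sets bits 3 6 7 -> bits=011100110
After insert 'ape': sets bits 3 5 6 -> bits=011101110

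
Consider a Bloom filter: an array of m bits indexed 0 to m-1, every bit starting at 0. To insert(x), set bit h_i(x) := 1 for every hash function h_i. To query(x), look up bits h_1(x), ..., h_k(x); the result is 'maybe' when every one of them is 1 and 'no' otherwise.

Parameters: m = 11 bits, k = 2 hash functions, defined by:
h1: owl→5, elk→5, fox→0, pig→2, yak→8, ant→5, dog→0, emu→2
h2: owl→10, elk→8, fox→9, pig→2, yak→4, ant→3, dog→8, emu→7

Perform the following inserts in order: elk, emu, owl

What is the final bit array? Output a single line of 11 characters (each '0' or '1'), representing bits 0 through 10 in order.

Answer: 00100101101

Derivation:
Start: bits=00000000000
After insert 'elk': sets bits 5 8 -> bits=00000100100
After insert 'emu': sets bits 2 7 -> bits=00100101100
After insert 'owl': sets bits 5 10 -> bits=00100101101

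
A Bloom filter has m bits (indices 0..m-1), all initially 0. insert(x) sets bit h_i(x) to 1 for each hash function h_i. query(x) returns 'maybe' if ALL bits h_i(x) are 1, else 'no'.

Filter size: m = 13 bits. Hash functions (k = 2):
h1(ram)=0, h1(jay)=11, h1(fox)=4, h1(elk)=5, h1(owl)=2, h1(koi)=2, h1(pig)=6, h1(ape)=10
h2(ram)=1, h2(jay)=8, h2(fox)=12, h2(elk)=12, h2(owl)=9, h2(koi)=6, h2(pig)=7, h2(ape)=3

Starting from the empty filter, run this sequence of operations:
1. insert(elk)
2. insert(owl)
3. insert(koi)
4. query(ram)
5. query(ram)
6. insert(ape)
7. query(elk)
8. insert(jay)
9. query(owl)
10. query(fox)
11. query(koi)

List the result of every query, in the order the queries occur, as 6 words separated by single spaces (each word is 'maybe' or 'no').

Start: bits=0000000000000
Op 1: insert elk -> sets bits 5 12 -> bits=0000010000001
Op 2: insert owl -> sets bits 2 9 -> bits=0010010001001
Op 3: insert koi -> sets bits 2 6 -> bits=0010011001001
Op 4: query ram -> checks bit0=0, bit1=0 (has a 0) -> no
Op 5: query ram -> checks bit0=0, bit1=0 (has a 0) -> no
Op 6: insert ape -> sets bits 3 10 -> bits=0011011001101
Op 7: query elk -> checks bit5=1, bit12=1 (all 1) -> maybe
Op 8: insert jay -> sets bits 8 11 -> bits=0011011011111
Op 9: query owl -> checks bit2=1, bit9=1 (all 1) -> maybe
Op 10: query fox -> checks bit4=0, bit12=1 (has a 0) -> no
Op 11: query koi -> checks bit2=1, bit6=1 (all 1) -> maybe
Query results in order: no no maybe maybe no maybe

Answer: no no maybe maybe no maybe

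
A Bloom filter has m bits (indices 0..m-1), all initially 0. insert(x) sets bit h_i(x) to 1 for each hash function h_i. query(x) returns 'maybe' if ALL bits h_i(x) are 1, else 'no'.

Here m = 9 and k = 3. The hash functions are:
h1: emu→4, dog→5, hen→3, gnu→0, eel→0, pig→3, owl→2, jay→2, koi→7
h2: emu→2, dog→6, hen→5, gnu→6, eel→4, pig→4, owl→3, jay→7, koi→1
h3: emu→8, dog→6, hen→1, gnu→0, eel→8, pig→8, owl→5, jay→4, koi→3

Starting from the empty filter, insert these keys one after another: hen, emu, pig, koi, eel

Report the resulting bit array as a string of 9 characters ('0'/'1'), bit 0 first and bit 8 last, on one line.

Answer: 111111011

Derivation:
Start: bits=000000000
After insert 'hen': sets bits 1 3 5 -> bits=010101000
After insert 'emu': sets bits 2 4 8 -> bits=011111001
After insert 'pig': sets bits 3 4 8 -> bits=011111001
After insert 'koi': sets bits 1 3 7 -> bits=011111011
After insert 'eel': sets bits 0 4 8 -> bits=111111011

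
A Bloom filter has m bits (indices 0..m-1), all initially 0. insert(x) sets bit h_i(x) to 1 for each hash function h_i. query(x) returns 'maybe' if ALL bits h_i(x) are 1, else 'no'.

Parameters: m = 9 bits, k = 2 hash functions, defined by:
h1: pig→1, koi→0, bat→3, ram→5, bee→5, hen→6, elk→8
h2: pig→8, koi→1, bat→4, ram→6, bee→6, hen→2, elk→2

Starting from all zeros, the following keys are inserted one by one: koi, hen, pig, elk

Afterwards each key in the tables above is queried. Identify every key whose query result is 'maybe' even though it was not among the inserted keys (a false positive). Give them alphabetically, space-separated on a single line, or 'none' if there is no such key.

Start: bits=000000000
After insert 'koi': sets bits 0 1 -> bits=110000000
After insert 'hen': sets bits 2 6 -> bits=111000100
After insert 'pig': sets bits 1 8 -> bits=111000101
After insert 'elk': sets bits 2 8 -> bits=111000101
Not inserted: bat bee ram — query each against bits=111000101:
query bat: checks bit3=0, bit4=0 (has a 0) -> no => not a false positive
query bee: checks bit5=0, bit6=1 (has a 0) -> no => not a false positive
query ram: checks bit5=0, bit6=1 (has a 0) -> no => not a false positive
False positives (alphabetical): none

Answer: none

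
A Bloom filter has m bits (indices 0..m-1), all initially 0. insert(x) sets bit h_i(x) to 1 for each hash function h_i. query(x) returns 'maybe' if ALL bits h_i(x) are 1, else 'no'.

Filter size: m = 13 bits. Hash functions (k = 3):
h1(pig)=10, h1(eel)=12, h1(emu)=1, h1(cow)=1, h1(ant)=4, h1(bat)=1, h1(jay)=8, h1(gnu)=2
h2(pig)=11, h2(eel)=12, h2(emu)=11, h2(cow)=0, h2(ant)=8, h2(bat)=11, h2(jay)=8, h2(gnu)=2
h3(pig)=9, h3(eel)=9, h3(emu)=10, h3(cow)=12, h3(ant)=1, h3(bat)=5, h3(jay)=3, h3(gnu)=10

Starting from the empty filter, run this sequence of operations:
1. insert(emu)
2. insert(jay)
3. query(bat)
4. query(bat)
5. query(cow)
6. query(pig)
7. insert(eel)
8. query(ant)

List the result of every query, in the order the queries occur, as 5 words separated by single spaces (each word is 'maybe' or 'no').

Start: bits=0000000000000
Op 1: insert emu -> sets bits 1 10 11 -> bits=0100000000110
Op 2: insert jay -> sets bits 3 8 -> bits=0101000010110
Op 3: query bat -> checks bit1=1, bit5=0, bit11=1 (has a 0) -> no
Op 4: query bat -> checks bit1=1, bit5=0, bit11=1 (has a 0) -> no
Op 5: query cow -> checks bit0=0, bit1=1, bit12=0 (has a 0) -> no
Op 6: query pig -> checks bit9=0, bit10=1, bit11=1 (has a 0) -> no
Op 7: insert eel -> sets bits 9 12 -> bits=0101000011111
Op 8: query ant -> checks bit1=1, bit4=0, bit8=1 (has a 0) -> no
Query results in order: no no no no no

Answer: no no no no no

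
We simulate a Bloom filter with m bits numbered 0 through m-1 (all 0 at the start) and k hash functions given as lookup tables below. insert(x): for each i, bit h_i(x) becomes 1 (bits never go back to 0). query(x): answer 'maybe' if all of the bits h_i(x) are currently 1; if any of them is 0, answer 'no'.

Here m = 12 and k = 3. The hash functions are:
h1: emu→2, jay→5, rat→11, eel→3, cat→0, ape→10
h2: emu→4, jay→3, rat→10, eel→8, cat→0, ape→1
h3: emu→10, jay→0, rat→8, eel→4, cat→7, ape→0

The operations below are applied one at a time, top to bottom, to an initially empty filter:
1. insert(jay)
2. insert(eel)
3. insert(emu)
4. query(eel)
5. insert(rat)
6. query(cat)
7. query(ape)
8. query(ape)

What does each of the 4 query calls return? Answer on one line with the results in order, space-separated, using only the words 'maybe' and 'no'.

Start: bits=000000000000
Op 1: insert jay -> sets bits 0 3 5 -> bits=100101000000
Op 2: insert eel -> sets bits 3 4 8 -> bits=100111001000
Op 3: insert emu -> sets bits 2 4 10 -> bits=101111001010
Op 4: query eel -> checks bit3=1, bit4=1, bit8=1 (all 1) -> maybe
Op 5: insert rat -> sets bits 8 10 11 -> bits=101111001011
Op 6: query cat -> checks bit0=1, bit7=0 (has a 0) -> no
Op 7: query ape -> checks bit0=1, bit1=0, bit10=1 (has a 0) -> no
Op 8: query ape -> checks bit0=1, bit1=0, bit10=1 (has a 0) -> no
Query results in order: maybe no no no

Answer: maybe no no no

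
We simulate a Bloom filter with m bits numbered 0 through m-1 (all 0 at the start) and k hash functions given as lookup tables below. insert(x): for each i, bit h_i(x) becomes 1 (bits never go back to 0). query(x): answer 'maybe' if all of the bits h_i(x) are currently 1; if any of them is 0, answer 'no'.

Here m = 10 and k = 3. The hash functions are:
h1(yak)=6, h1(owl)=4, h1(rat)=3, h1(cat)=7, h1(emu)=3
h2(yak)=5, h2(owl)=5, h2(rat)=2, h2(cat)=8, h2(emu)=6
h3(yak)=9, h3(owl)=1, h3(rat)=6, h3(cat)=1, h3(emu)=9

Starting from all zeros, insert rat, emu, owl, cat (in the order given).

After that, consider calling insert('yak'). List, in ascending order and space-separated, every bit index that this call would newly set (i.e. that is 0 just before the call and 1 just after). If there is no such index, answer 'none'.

Start: bits=0000000000
After insert 'rat': sets bits 2 3 6 -> bits=0011001000
After insert 'emu': sets bits 3 6 9 -> bits=0011001001
After insert 'owl': sets bits 1 4 5 -> bits=0111111001
After insert 'cat': sets bits 1 7 8 -> bits=0111111111
insert 'yak' would touch bits 5 6 9; currently bit5=1, bit6=1, bit9=1
Bits that are 0 among those (would change 0->1): none

Answer: none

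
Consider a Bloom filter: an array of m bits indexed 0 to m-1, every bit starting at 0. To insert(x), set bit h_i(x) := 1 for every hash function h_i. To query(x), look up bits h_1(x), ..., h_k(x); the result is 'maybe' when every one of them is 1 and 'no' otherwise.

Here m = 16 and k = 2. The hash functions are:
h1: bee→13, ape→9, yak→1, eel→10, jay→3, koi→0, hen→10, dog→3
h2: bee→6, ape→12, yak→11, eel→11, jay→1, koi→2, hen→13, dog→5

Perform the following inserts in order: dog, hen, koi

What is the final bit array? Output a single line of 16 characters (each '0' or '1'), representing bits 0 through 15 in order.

Start: bits=0000000000000000
After insert 'dog': sets bits 3 5 -> bits=0001010000000000
After insert 'hen': sets bits 10 13 -> bits=0001010000100100
After insert 'koi': sets bits 0 2 -> bits=1011010000100100

Answer: 1011010000100100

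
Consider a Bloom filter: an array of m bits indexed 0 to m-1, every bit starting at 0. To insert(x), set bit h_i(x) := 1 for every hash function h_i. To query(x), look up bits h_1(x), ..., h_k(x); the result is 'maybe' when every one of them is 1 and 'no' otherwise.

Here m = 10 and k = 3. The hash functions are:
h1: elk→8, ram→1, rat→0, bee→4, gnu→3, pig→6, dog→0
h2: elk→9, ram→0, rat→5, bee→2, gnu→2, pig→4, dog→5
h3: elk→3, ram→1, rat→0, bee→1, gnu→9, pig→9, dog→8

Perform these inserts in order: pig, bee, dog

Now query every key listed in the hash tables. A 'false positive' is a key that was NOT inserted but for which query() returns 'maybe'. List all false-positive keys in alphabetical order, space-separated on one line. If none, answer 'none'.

Answer: ram rat

Derivation:
Start: bits=0000000000
After insert 'pig': sets bits 4 6 9 -> bits=0000101001
After insert 'bee': sets bits 1 2 4 -> bits=0110101001
After insert 'dog': sets bits 0 5 8 -> bits=1110111011
Not inserted: elk gnu ram rat — query each against bits=1110111011:
query elk: checks bit3=0, bit8=1, bit9=1 (has a 0) -> no => not a false positive
query gnu: checks bit2=1, bit3=0, bit9=1 (has a 0) -> no => not a false positive
query ram: checks bit0=1, bit1=1 (all 1) -> maybe => FALSE POSITIVE
query rat: checks bit0=1, bit5=1 (all 1) -> maybe => FALSE POSITIVE
False positives (alphabetical): ram rat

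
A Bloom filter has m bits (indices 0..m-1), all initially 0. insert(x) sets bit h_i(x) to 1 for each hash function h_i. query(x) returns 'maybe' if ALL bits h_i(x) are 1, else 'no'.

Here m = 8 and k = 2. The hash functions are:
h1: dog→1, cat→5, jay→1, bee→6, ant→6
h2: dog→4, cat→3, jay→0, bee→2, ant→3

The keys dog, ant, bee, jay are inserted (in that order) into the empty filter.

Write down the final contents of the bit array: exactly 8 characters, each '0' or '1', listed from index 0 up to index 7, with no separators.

Answer: 11111010

Derivation:
Start: bits=00000000
After insert 'dog': sets bits 1 4 -> bits=01001000
After insert 'ant': sets bits 3 6 -> bits=01011010
After insert 'bee': sets bits 2 6 -> bits=01111010
After insert 'jay': sets bits 0 1 -> bits=11111010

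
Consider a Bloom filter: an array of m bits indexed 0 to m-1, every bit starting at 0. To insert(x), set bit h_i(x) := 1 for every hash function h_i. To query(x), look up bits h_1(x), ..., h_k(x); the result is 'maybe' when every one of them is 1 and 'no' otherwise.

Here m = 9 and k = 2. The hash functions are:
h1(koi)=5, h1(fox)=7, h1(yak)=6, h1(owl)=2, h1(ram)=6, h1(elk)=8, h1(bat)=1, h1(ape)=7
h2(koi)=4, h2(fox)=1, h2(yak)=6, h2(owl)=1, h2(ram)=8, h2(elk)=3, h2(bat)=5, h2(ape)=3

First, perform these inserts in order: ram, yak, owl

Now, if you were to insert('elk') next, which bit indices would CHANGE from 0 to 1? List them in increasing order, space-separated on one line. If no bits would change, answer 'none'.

Answer: 3

Derivation:
Start: bits=000000000
After insert 'ram': sets bits 6 8 -> bits=000000101
After insert 'yak': sets bits 6 -> bits=000000101
After insert 'owl': sets bits 1 2 -> bits=011000101
insert 'elk' would touch bits 3 8; currently bit3=0, bit8=1
Bits that are 0 among those (would change 0->1): 3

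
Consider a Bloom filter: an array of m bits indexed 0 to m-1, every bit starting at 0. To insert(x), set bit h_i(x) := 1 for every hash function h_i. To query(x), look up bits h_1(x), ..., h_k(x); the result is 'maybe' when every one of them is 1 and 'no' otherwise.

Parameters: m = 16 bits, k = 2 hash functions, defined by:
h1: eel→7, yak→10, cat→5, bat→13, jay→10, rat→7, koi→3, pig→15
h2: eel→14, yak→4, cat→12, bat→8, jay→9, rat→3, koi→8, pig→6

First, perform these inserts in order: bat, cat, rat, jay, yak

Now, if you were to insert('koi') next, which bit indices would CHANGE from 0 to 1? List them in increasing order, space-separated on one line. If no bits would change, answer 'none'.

Answer: none

Derivation:
Start: bits=0000000000000000
After insert 'bat': sets bits 8 13 -> bits=0000000010000100
After insert 'cat': sets bits 5 12 -> bits=0000010010001100
After insert 'rat': sets bits 3 7 -> bits=0001010110001100
After insert 'jay': sets bits 9 10 -> bits=0001010111101100
After insert 'yak': sets bits 4 10 -> bits=0001110111101100
insert 'koi' would touch bits 3 8; currently bit3=1, bit8=1
Bits that are 0 among those (would change 0->1): none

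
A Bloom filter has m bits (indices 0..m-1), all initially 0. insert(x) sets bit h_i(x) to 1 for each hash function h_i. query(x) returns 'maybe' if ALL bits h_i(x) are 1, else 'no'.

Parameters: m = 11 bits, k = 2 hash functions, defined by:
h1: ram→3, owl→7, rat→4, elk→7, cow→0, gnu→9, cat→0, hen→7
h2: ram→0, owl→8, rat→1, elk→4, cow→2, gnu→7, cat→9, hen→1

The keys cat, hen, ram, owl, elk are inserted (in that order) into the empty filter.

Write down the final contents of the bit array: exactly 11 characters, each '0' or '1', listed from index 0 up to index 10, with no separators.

Start: bits=00000000000
After insert 'cat': sets bits 0 9 -> bits=10000000010
After insert 'hen': sets bits 1 7 -> bits=11000001010
After insert 'ram': sets bits 0 3 -> bits=11010001010
After insert 'owl': sets bits 7 8 -> bits=11010001110
After insert 'elk': sets bits 4 7 -> bits=11011001110

Answer: 11011001110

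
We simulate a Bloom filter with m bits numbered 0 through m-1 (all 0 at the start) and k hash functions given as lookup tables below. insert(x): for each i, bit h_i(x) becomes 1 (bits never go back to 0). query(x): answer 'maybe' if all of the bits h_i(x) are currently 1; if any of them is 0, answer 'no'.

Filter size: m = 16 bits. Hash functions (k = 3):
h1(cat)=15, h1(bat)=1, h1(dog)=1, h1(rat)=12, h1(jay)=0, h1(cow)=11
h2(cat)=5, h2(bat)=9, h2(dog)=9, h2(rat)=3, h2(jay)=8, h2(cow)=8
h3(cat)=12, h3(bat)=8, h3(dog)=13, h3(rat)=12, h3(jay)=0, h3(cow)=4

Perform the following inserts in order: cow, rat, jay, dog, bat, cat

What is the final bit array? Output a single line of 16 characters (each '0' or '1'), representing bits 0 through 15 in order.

Start: bits=0000000000000000
After insert 'cow': sets bits 4 8 11 -> bits=0000100010010000
After insert 'rat': sets bits 3 12 -> bits=0001100010011000
After insert 'jay': sets bits 0 8 -> bits=1001100010011000
After insert 'dog': sets bits 1 9 13 -> bits=1101100011011100
After insert 'bat': sets bits 1 8 9 -> bits=1101100011011100
After insert 'cat': sets bits 5 12 15 -> bits=1101110011011101

Answer: 1101110011011101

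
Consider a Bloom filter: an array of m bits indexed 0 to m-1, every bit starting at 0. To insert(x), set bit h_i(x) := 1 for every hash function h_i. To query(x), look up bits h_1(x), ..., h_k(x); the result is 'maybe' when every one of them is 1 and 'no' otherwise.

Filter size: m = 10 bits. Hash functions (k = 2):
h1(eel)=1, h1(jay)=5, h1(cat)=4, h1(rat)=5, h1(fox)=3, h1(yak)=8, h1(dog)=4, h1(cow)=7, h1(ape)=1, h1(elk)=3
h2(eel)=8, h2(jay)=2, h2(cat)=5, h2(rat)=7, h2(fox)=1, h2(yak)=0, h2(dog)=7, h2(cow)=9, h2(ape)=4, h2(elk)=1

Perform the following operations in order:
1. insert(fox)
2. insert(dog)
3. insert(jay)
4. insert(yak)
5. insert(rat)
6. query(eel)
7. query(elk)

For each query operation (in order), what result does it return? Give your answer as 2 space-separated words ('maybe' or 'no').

Answer: maybe maybe

Derivation:
Start: bits=0000000000
Op 1: insert fox -> sets bits 1 3 -> bits=0101000000
Op 2: insert dog -> sets bits 4 7 -> bits=0101100100
Op 3: insert jay -> sets bits 2 5 -> bits=0111110100
Op 4: insert yak -> sets bits 0 8 -> bits=1111110110
Op 5: insert rat -> sets bits 5 7 -> bits=1111110110
Op 6: query eel -> checks bit1=1, bit8=1 (all 1) -> maybe
Op 7: query elk -> checks bit1=1, bit3=1 (all 1) -> maybe
Query results in order: maybe maybe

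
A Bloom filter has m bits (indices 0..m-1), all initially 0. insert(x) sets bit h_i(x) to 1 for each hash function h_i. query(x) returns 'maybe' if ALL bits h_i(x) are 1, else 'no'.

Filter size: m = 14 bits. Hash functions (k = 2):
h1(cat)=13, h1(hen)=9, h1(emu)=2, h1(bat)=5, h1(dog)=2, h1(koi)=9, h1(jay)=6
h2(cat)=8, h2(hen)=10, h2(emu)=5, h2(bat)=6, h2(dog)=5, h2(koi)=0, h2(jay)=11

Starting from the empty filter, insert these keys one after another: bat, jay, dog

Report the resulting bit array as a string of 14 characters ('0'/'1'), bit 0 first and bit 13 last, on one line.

Answer: 00100110000100

Derivation:
Start: bits=00000000000000
After insert 'bat': sets bits 5 6 -> bits=00000110000000
After insert 'jay': sets bits 6 11 -> bits=00000110000100
After insert 'dog': sets bits 2 5 -> bits=00100110000100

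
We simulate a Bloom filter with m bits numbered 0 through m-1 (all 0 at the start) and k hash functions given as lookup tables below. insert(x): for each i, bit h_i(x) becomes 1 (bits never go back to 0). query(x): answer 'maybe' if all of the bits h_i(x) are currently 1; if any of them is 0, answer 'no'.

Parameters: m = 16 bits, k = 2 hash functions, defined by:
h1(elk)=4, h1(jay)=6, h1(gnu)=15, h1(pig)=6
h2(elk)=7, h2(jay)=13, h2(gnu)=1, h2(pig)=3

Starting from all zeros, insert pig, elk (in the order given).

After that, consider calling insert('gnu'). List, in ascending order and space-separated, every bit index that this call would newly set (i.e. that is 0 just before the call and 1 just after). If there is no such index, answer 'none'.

Start: bits=0000000000000000
After insert 'pig': sets bits 3 6 -> bits=0001001000000000
After insert 'elk': sets bits 4 7 -> bits=0001101100000000
insert 'gnu' would touch bits 1 15; currently bit1=0, bit15=0
Bits that are 0 among those (would change 0->1): 1 15

Answer: 1 15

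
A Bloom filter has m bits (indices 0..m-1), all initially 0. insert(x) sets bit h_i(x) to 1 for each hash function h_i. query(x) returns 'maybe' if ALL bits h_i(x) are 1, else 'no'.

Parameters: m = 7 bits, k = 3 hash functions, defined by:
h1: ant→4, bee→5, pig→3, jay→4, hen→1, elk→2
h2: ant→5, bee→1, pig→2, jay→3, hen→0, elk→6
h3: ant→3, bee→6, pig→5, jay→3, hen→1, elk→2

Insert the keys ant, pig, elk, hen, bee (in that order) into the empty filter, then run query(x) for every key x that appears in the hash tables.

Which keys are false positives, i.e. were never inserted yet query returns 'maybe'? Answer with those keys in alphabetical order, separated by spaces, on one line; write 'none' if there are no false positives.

Answer: jay

Derivation:
Start: bits=0000000
After insert 'ant': sets bits 3 4 5 -> bits=0001110
After insert 'pig': sets bits 2 3 5 -> bits=0011110
After insert 'elk': sets bits 2 6 -> bits=0011111
After insert 'hen': sets bits 0 1 -> bits=1111111
After insert 'bee': sets bits 1 5 6 -> bits=1111111
Not inserted: jay — query each against bits=1111111:
query jay: checks bit3=1, bit4=1 (all 1) -> maybe => FALSE POSITIVE
False positives (alphabetical): jay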